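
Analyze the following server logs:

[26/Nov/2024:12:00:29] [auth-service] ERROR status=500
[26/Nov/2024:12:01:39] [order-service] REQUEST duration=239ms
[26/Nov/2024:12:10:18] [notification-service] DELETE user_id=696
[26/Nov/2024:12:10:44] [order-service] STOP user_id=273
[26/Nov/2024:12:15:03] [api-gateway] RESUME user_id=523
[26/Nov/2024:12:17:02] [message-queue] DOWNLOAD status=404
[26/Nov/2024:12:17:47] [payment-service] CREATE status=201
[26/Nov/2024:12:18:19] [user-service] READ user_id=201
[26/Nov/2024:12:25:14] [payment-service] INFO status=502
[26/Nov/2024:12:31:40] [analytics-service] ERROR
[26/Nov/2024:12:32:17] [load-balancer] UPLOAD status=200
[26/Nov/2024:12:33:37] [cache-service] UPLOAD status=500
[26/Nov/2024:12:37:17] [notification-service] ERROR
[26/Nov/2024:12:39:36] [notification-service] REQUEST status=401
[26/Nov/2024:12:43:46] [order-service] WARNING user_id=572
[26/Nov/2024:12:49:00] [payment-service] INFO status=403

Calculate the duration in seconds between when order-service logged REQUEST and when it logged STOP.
545

To find the time between events:

1. Locate the first REQUEST event for order-service: 26/Nov/2024:12:01:39
2. Locate the first STOP event for order-service: 26/Nov/2024:12:10:44
3. Calculate the difference: 26/Nov/2024:12:10:44 - 26/Nov/2024:12:01:39 = 545 seconds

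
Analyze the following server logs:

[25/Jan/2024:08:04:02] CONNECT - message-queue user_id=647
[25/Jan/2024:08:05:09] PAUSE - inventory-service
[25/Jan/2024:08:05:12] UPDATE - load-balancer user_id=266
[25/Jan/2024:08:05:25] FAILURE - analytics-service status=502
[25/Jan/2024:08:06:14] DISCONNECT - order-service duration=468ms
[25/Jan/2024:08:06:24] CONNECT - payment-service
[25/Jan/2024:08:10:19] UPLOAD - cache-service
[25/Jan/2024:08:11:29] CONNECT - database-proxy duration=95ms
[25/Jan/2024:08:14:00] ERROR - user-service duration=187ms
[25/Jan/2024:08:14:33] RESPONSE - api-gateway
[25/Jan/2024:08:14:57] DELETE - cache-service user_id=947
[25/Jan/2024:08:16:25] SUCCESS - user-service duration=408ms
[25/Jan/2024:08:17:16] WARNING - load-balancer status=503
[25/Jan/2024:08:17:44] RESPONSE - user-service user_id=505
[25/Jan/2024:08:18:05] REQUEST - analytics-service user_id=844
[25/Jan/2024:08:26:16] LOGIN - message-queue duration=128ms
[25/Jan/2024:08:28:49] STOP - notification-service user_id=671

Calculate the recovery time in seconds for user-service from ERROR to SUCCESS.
145

To calculate recovery time:

1. Find ERROR event for user-service: 25/Jan/2024:08:14:00
2. Find next SUCCESS event for user-service: 25/Jan/2024:08:16:25
3. Recovery time: 25/Jan/2024:08:16:25 - 25/Jan/2024:08:14:00 = 145 seconds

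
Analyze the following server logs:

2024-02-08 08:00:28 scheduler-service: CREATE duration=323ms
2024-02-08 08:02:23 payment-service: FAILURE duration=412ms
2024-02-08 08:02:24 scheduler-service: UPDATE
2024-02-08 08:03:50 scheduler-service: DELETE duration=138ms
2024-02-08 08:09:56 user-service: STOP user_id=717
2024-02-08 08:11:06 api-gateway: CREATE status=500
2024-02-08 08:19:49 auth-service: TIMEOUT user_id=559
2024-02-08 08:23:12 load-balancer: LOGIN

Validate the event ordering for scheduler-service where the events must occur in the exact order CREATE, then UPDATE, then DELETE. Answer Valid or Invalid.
Valid

To validate ordering:

1. Required order: CREATE → UPDATE → DELETE
2. Rule: the events must occur in the exact order CREATE, then UPDATE, then DELETE
3. Check actual order of events for scheduler-service
4. Result: Valid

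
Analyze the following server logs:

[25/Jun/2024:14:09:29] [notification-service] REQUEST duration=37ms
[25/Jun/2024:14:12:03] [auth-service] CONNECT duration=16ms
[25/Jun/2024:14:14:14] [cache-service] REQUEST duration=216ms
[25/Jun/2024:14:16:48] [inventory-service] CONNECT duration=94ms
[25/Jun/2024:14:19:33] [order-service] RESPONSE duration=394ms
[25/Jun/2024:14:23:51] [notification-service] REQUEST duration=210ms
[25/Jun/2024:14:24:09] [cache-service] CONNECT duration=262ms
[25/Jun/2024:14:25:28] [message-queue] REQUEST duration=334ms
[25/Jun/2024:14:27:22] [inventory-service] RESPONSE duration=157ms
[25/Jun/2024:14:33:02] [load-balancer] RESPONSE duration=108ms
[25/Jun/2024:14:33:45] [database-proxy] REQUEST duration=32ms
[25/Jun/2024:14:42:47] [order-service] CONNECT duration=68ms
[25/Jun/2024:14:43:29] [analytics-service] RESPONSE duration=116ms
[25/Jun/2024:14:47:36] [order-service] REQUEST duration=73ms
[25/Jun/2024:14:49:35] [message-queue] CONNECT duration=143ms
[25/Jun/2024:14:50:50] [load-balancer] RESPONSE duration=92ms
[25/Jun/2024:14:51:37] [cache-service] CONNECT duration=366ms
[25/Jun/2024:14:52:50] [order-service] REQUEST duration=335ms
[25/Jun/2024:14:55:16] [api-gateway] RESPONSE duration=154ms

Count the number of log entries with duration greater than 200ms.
7

To count timeouts:

1. Threshold: 200ms
2. Extract duration from each log entry
3. Count entries where duration > 200
4. Timeout count: 7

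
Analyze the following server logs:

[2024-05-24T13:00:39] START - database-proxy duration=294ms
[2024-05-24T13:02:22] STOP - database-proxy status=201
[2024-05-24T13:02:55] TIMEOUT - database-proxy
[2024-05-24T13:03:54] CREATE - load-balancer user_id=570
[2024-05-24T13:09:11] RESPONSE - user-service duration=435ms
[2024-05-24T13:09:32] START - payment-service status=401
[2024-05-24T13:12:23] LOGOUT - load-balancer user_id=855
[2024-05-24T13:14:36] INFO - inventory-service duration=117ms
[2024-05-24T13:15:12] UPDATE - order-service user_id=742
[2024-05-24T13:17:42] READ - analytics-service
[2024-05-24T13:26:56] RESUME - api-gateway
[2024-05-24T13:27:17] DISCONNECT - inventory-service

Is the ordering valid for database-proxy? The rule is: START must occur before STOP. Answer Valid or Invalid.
Valid

To validate ordering:

1. Required order: START → STOP
2. Rule: START must occur before STOP
3. Check actual order of events for database-proxy
4. Result: Valid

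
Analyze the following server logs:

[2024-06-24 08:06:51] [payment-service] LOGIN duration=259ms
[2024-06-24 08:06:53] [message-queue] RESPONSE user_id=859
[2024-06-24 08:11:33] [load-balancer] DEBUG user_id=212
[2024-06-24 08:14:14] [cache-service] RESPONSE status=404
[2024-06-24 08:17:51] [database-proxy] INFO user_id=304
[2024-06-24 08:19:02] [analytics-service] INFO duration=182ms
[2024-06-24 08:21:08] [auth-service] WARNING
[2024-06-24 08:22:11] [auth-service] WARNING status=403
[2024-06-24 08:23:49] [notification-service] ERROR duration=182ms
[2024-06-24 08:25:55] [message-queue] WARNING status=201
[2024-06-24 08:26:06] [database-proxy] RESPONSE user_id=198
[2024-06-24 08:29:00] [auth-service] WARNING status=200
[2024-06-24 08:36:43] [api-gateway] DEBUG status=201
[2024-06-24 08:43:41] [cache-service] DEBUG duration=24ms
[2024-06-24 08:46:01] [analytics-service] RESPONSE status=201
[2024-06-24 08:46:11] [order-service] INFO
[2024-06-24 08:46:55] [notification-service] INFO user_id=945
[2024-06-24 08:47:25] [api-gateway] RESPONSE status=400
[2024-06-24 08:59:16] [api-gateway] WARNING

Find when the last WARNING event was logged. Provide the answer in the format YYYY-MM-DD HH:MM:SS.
2024-06-24 08:59:16

To find the last event:

1. Filter for all WARNING events
2. Sort by timestamp
3. Select the last one
4. Timestamp: 2024-06-24 08:59:16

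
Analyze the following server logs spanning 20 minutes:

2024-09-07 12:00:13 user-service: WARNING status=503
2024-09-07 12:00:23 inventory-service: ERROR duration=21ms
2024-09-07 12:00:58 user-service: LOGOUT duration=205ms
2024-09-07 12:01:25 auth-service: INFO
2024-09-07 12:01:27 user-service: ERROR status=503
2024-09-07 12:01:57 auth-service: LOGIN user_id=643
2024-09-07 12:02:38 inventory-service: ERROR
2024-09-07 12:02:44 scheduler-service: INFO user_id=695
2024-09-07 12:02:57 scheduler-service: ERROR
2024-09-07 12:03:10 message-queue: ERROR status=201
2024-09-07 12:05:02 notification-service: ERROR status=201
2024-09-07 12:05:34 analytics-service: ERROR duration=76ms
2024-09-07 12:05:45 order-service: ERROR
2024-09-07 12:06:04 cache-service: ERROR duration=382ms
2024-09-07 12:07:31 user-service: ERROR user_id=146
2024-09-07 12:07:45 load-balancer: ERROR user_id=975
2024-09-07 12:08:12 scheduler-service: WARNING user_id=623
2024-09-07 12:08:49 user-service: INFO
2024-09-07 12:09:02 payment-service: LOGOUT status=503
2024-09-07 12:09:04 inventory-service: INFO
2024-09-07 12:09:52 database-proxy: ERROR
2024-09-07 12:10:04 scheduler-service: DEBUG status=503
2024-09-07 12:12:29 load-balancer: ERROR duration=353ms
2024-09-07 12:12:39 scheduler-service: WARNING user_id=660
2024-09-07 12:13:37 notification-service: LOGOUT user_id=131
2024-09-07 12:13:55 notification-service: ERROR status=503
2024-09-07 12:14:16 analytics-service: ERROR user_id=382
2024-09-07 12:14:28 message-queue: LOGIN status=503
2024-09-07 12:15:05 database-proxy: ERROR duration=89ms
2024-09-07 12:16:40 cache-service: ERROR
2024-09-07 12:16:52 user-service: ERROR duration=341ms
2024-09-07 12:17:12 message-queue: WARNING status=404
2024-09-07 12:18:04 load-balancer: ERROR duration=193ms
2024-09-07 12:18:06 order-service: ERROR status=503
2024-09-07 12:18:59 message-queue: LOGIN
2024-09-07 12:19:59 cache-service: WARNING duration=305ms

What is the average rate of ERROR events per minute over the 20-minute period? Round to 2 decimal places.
1.0

To calculate the rate:

1. Count total ERROR events: 20
2. Total time period: 20 minutes
3. Rate = 20 / 20 = 1.0 events per minute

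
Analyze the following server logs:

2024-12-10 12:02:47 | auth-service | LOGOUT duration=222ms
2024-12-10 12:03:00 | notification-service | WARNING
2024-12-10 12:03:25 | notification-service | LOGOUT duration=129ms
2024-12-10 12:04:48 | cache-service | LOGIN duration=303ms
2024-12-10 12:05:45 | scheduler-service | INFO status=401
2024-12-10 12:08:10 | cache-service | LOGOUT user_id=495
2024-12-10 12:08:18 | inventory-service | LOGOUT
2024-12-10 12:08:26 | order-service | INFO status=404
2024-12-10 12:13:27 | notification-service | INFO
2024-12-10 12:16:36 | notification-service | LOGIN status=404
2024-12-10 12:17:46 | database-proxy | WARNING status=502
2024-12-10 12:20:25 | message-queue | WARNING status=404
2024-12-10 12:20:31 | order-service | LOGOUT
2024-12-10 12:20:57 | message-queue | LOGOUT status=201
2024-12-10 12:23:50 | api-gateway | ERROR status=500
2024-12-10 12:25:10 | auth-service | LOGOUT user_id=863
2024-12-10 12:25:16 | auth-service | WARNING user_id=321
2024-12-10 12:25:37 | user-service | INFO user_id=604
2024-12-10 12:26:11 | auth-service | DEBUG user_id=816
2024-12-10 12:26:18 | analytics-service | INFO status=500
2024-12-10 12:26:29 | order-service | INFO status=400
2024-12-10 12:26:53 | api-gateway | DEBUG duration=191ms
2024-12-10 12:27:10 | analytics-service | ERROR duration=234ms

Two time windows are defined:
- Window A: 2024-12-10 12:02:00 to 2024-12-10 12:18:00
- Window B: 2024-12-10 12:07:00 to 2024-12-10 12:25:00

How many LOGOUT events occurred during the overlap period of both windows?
2

To find overlap events:

1. Window A: 2024-12-10 12:02:00 to 2024-12-10 12:18:00
2. Window B: 2024-12-10 12:07:00 to 2024-12-10 12:25:00
3. Overlap period: 2024-12-10 12:07:00 to 2024-12-10 12:18:00
4. Count LOGOUT events in overlap: 2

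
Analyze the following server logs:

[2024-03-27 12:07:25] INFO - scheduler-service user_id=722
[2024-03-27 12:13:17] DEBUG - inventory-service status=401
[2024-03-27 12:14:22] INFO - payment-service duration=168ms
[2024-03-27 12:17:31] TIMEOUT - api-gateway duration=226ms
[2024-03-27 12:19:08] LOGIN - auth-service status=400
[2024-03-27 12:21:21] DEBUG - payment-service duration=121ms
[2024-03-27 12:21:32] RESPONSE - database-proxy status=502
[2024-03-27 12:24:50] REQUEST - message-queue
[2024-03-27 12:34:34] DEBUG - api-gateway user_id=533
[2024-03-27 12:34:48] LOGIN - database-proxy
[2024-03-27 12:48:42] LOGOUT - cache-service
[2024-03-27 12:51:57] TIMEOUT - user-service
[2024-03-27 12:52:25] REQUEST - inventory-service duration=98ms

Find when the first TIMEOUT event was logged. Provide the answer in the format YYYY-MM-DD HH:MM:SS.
2024-03-27 12:17:31

To find the first event:

1. Filter for all TIMEOUT events
2. Sort by timestamp
3. Select the first one
4. Timestamp: 2024-03-27 12:17:31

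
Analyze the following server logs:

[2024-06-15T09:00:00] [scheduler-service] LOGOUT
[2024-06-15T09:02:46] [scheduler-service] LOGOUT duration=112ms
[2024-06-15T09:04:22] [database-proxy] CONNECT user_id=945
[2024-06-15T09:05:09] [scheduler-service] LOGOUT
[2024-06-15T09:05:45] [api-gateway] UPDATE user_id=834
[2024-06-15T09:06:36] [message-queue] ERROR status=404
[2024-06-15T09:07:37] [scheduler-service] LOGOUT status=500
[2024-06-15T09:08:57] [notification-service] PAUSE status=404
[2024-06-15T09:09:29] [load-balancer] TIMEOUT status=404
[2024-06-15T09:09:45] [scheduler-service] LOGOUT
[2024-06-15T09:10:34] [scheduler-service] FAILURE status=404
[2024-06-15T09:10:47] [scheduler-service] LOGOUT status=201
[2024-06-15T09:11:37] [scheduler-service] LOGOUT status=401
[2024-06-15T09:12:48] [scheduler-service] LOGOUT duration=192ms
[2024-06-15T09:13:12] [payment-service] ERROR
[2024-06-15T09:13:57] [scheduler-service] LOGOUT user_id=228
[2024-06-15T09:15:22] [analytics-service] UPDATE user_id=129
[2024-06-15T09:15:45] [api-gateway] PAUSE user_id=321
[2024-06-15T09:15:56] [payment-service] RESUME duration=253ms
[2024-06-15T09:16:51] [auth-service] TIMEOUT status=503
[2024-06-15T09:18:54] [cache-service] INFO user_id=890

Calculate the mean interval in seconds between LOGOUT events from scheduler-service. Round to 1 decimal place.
104.6

To calculate average interval:

1. Find all LOGOUT events for scheduler-service in order
2. Calculate time gaps between consecutive events
3. Compute mean of gaps: 837 / 8 = 104.6 seconds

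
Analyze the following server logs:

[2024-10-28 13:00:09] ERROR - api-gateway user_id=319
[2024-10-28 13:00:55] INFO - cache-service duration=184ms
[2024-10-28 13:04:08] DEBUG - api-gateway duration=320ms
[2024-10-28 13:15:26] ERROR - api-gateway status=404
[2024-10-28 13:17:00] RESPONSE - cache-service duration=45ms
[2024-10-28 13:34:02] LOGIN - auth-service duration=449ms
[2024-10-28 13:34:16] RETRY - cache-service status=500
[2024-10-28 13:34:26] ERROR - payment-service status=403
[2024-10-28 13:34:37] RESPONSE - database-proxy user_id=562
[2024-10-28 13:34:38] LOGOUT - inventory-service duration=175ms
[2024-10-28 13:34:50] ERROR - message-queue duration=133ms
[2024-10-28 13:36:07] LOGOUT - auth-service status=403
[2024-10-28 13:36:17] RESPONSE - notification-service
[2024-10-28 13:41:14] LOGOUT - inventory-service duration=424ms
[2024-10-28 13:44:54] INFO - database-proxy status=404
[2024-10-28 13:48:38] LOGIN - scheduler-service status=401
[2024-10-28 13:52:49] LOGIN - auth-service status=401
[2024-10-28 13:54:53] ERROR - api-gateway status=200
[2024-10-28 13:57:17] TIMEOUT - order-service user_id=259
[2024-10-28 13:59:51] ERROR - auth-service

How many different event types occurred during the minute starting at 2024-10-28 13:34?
5

To count unique event types:

1. Filter events in the minute starting at 2024-10-28 13:34
2. Extract event types from matching entries
3. Count unique types: 5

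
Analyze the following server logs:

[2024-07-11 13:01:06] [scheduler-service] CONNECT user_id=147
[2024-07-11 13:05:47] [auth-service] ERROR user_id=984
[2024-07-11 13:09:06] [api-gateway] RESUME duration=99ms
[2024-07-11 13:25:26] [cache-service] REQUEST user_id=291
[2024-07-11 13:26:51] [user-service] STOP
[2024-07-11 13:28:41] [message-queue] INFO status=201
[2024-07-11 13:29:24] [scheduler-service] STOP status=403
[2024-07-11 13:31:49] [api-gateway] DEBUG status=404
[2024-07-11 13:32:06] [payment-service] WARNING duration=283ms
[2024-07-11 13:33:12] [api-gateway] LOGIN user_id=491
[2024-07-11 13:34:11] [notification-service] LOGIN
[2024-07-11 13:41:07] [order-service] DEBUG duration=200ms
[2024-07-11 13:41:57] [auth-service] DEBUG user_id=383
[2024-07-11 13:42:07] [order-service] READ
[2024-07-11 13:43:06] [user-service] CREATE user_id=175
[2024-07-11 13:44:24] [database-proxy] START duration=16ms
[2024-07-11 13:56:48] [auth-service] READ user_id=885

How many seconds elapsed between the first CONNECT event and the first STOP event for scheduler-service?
1698

To find the time between events:

1. Locate the first CONNECT event for scheduler-service: 2024-07-11 13:01:06
2. Locate the first STOP event for scheduler-service: 2024-07-11 13:29:24
3. Calculate the difference: 2024-07-11 13:29:24 - 2024-07-11 13:01:06 = 1698 seconds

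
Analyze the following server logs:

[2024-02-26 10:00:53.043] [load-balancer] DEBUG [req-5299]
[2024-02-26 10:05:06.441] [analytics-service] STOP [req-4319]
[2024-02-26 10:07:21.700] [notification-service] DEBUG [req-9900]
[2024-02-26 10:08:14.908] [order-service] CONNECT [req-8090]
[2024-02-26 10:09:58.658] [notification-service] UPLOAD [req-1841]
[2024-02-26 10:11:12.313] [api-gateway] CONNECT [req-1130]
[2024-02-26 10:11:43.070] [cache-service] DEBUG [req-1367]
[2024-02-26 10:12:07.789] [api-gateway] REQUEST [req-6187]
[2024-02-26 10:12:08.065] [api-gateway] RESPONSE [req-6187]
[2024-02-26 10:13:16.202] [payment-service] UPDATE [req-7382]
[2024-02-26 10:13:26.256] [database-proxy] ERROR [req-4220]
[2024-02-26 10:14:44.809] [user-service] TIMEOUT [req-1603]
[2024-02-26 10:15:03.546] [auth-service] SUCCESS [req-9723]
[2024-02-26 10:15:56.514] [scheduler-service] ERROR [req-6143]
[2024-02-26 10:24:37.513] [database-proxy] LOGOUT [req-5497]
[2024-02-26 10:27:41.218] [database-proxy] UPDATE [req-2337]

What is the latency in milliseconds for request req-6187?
276

To calculate latency:

1. Find REQUEST with id req-6187: 2024-02-26 10:12:07.789
2. Find RESPONSE with id req-6187: 2024-02-26 10:12:08.065
3. Latency: 2024-02-26 10:12:08.065 - 2024-02-26 10:12:07.789 = 276ms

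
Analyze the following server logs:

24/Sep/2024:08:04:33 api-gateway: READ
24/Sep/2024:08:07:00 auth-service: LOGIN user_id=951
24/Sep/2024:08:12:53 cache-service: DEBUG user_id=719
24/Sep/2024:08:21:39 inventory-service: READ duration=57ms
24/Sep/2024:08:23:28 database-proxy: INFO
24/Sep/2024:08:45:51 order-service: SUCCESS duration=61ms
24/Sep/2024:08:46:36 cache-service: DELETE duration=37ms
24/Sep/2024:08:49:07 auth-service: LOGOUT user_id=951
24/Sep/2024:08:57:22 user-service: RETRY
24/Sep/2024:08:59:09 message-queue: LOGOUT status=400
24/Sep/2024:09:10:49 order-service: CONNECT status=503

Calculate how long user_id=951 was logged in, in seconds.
2527

To calculate session duration:

1. Find LOGIN event for user_id=951: 24/Sep/2024:08:07:00
2. Find LOGOUT event for user_id=951: 24/Sep/2024:08:49:07
3. Session duration: 24/Sep/2024:08:49:07 - 24/Sep/2024:08:07:00 = 2527 seconds (42 minutes)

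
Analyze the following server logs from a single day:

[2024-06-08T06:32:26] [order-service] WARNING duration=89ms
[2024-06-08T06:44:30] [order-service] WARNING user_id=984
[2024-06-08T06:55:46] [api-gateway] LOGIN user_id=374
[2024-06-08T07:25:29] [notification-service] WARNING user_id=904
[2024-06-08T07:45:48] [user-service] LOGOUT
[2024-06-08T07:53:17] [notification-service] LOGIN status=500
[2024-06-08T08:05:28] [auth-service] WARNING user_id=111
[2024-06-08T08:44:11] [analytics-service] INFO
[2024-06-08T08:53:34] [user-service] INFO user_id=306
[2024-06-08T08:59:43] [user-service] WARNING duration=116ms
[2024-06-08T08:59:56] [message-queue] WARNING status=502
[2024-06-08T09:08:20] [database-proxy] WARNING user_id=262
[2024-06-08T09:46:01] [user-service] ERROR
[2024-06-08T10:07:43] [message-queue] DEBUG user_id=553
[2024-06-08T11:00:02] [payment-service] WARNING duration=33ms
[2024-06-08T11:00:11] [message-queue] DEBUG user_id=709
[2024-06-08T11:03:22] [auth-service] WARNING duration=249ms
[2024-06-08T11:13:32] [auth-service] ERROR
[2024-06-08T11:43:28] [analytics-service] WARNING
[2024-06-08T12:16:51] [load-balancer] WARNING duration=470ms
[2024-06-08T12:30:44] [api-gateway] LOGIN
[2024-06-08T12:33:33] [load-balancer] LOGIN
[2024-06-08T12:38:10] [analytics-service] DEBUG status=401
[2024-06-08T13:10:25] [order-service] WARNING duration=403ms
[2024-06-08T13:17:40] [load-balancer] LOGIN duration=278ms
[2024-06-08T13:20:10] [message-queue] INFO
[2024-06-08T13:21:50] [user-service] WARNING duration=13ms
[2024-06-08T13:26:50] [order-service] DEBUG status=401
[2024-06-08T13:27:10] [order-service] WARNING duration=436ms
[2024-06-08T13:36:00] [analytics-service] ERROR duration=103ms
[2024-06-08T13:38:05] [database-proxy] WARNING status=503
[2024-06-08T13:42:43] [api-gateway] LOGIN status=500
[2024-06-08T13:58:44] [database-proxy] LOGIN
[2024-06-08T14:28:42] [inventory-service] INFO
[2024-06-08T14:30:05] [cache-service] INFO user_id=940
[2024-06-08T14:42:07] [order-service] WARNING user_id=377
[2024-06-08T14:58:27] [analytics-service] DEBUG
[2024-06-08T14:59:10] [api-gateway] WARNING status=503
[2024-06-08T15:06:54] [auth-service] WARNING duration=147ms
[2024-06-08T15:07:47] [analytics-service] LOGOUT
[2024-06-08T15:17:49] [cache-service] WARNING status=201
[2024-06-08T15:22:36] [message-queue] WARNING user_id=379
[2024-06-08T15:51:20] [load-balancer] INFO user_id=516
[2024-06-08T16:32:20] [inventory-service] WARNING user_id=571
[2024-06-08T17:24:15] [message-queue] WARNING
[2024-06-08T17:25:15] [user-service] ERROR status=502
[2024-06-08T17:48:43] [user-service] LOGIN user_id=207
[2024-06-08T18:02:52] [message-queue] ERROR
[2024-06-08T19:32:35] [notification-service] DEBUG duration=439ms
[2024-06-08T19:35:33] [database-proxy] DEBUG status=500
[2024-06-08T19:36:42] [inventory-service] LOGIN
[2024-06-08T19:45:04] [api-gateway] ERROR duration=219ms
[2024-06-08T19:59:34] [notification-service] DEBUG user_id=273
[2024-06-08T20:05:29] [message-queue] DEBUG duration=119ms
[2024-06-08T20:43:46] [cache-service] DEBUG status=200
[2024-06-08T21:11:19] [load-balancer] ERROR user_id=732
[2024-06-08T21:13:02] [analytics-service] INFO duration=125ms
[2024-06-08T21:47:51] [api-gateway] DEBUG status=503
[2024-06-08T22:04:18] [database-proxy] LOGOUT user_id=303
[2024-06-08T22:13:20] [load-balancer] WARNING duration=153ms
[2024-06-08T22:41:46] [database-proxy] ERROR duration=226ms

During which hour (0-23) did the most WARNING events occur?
13

To find the peak hour:

1. Group all WARNING events by hour
2. Count events in each hour
3. Find hour with maximum count
4. Peak hour: 13 (with 4 events)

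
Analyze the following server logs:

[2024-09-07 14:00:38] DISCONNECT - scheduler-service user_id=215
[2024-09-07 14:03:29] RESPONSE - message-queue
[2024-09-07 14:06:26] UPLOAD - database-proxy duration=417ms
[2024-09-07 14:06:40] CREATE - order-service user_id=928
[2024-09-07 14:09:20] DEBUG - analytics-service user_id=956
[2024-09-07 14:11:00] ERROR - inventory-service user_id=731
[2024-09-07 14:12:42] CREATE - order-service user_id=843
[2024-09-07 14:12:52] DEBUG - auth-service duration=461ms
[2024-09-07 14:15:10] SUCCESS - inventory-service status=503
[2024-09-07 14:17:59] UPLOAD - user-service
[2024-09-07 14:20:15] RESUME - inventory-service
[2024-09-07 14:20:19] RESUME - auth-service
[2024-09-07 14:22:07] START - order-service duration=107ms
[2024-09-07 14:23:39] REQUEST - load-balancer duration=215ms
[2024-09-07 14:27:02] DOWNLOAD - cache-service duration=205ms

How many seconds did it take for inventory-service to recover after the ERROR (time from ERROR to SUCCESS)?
250

To calculate recovery time:

1. Find ERROR event for inventory-service: 2024-09-07 14:11:00
2. Find next SUCCESS event for inventory-service: 2024-09-07 14:15:10
3. Recovery time: 2024-09-07 14:15:10 - 2024-09-07 14:11:00 = 250 seconds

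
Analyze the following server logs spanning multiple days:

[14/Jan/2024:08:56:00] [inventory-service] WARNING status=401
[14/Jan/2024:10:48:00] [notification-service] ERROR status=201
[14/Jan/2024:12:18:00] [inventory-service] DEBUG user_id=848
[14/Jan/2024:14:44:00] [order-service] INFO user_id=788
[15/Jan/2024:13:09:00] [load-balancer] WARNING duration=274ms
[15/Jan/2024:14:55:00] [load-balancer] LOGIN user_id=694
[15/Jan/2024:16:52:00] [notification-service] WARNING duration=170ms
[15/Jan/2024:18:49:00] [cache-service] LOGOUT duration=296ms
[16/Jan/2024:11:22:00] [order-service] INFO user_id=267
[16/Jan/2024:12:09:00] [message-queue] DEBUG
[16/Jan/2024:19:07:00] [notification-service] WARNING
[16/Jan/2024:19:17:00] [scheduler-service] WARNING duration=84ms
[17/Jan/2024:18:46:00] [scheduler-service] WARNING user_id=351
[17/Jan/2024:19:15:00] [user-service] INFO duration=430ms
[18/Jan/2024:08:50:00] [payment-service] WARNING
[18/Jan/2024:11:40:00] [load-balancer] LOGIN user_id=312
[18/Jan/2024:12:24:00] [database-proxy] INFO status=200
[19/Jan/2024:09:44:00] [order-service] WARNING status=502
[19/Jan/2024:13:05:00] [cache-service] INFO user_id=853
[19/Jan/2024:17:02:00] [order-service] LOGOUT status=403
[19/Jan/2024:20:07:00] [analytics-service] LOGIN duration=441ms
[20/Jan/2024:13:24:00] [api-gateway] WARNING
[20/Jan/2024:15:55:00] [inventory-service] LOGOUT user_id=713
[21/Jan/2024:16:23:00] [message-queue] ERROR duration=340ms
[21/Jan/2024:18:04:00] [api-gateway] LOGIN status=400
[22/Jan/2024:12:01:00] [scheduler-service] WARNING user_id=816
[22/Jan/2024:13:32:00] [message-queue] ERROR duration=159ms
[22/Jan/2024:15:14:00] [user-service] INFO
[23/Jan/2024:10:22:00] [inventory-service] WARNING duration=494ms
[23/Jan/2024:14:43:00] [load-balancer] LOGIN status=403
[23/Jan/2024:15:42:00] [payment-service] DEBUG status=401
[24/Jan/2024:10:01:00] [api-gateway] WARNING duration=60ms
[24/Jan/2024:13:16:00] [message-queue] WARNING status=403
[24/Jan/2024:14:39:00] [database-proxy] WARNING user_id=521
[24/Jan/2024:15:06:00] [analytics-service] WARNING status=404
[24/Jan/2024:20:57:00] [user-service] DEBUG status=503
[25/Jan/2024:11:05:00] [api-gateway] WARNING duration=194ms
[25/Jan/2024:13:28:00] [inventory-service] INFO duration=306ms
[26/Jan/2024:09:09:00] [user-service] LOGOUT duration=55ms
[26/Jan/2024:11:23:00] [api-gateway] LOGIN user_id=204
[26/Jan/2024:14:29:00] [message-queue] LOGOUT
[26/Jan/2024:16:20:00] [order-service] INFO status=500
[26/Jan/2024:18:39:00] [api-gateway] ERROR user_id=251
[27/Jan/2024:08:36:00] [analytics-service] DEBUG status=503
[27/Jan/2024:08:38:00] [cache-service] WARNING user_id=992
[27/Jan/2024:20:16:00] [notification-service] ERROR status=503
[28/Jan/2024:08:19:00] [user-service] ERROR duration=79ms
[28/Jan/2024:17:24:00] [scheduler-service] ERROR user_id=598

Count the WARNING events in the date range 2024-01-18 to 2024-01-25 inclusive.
10

To filter by date range:

1. Date range: 2024-01-18 through 2024-01-25, both dates inclusive
2. Filter for WARNING events whose date falls in this range
3. Count matching events: 10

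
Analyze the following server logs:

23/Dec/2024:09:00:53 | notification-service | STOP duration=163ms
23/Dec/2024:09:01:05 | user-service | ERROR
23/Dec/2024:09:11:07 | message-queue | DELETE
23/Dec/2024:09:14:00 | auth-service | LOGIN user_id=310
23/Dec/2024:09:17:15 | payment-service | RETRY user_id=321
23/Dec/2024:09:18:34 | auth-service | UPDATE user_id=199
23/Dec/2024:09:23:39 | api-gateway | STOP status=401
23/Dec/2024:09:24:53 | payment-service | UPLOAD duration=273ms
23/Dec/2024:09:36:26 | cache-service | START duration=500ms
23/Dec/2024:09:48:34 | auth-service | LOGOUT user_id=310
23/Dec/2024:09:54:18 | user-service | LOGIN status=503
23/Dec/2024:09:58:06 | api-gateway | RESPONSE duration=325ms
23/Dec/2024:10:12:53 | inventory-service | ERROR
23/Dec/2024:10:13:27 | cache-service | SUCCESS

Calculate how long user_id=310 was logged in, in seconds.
2074

To calculate session duration:

1. Find LOGIN event for user_id=310: 23/Dec/2024:09:14:00
2. Find LOGOUT event for user_id=310: 23/Dec/2024:09:48:34
3. Session duration: 23/Dec/2024:09:48:34 - 23/Dec/2024:09:14:00 = 2074 seconds (34 minutes)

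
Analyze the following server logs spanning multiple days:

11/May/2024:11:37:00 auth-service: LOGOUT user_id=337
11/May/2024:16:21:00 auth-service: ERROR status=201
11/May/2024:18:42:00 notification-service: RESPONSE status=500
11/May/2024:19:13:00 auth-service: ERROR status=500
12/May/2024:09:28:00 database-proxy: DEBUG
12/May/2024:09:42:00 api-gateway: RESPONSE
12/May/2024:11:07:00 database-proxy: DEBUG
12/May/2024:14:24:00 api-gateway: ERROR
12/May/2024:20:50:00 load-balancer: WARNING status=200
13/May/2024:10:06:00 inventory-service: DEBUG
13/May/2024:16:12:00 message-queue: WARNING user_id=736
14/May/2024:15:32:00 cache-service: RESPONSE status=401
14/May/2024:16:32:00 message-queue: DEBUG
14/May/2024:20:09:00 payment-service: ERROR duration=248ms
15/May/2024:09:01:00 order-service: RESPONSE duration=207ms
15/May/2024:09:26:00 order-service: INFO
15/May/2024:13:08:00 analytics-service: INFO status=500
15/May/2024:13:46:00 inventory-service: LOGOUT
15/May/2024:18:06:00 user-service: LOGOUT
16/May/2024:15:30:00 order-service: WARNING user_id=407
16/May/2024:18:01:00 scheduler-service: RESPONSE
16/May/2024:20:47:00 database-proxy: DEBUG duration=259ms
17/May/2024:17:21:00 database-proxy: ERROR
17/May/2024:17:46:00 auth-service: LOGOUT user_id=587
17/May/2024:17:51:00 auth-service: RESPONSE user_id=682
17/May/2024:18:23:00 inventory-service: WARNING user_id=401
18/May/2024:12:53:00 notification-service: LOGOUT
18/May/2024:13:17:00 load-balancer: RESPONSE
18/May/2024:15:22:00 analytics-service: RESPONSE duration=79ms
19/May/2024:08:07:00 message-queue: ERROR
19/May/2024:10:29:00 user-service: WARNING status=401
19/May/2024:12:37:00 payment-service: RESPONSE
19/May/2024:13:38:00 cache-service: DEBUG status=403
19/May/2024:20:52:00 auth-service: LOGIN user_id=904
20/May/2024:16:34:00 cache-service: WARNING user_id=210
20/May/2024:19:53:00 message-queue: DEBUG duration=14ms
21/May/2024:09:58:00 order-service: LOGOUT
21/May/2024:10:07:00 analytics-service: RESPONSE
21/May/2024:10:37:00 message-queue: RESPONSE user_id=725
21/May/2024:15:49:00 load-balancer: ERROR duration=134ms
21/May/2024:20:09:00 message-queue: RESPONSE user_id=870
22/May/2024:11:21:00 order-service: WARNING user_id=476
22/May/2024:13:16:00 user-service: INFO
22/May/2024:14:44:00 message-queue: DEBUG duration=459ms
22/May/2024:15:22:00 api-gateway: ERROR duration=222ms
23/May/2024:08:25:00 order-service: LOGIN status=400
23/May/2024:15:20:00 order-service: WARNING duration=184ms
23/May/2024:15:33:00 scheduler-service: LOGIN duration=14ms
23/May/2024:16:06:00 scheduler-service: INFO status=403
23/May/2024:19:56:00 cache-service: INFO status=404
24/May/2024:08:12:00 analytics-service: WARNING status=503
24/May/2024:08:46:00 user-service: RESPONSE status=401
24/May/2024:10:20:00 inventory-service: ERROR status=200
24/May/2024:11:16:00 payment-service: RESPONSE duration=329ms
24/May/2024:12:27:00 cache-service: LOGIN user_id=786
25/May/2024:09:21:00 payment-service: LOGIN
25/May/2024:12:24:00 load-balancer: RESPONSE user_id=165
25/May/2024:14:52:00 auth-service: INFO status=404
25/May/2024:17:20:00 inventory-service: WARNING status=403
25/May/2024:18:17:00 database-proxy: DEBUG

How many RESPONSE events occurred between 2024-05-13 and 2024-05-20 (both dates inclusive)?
7

To filter by date range:

1. Date range: 2024-05-13 through 2024-05-20, both dates inclusive
2. Filter for RESPONSE events whose date falls in this range
3. Count matching events: 7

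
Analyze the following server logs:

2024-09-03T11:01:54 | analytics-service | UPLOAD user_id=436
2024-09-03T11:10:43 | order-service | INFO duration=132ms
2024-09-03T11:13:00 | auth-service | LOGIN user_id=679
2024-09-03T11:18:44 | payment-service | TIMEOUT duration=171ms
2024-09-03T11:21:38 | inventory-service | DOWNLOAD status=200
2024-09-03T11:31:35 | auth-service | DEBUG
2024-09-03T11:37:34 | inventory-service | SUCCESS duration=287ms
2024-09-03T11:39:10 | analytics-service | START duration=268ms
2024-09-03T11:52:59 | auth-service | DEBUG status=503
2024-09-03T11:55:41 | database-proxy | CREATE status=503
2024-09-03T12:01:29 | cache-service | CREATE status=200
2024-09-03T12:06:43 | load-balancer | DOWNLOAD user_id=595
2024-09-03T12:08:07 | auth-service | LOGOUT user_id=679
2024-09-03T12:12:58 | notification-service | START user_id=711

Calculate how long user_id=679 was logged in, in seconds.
3307

To calculate session duration:

1. Find LOGIN event for user_id=679: 2024-09-03T11:13:00
2. Find LOGOUT event for user_id=679: 2024-09-03T12:08:07
3. Session duration: 2024-09-03T12:08:07 - 2024-09-03T11:13:00 = 3307 seconds (55 minutes)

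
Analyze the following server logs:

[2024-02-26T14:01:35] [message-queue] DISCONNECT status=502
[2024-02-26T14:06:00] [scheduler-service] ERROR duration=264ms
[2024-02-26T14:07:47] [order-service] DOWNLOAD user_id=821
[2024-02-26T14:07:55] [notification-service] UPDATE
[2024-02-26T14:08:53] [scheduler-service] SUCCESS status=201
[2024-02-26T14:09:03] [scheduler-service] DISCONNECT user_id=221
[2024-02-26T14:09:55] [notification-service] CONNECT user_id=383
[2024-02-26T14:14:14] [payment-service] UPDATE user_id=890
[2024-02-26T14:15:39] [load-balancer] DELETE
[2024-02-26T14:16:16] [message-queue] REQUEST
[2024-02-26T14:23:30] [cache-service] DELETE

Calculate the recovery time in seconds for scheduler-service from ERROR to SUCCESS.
173

To calculate recovery time:

1. Find ERROR event for scheduler-service: 2024-02-26T14:06:00
2. Find next SUCCESS event for scheduler-service: 2024-02-26T14:08:53
3. Recovery time: 2024-02-26T14:08:53 - 2024-02-26T14:06:00 = 173 seconds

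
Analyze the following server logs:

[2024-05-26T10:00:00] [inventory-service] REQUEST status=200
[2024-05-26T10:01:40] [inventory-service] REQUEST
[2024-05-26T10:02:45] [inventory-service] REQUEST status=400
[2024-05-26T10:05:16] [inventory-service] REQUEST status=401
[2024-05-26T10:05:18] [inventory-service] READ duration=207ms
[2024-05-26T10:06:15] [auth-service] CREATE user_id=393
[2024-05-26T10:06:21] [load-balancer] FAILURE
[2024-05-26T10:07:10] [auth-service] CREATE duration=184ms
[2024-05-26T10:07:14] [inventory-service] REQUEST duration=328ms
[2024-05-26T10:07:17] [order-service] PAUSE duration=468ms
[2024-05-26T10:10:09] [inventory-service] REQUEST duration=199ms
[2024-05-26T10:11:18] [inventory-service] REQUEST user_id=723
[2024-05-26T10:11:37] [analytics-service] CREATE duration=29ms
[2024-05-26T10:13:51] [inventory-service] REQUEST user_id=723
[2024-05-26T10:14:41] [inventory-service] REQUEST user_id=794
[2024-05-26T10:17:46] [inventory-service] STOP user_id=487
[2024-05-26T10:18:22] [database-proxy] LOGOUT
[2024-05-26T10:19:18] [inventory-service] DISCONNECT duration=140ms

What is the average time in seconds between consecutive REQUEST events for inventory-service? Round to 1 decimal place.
110.1

To calculate average interval:

1. Find all REQUEST events for inventory-service in order
2. Calculate time gaps between consecutive events
3. Compute mean of gaps: 881 / 8 = 110.1 seconds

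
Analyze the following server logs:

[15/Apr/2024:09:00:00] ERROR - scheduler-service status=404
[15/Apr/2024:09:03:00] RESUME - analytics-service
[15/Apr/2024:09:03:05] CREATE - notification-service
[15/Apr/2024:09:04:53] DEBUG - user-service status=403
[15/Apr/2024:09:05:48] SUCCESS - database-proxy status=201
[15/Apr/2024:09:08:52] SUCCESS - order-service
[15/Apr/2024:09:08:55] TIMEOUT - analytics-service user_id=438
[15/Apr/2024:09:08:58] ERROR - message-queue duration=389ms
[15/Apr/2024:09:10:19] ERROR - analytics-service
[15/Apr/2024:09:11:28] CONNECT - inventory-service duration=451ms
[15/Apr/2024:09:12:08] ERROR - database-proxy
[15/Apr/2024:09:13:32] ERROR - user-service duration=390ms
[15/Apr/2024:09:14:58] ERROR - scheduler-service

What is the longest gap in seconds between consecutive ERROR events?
538

To find the longest gap:

1. Extract all ERROR events in chronological order
2. Calculate time differences between consecutive events
3. Find the maximum difference
4. Longest gap: 538 seconds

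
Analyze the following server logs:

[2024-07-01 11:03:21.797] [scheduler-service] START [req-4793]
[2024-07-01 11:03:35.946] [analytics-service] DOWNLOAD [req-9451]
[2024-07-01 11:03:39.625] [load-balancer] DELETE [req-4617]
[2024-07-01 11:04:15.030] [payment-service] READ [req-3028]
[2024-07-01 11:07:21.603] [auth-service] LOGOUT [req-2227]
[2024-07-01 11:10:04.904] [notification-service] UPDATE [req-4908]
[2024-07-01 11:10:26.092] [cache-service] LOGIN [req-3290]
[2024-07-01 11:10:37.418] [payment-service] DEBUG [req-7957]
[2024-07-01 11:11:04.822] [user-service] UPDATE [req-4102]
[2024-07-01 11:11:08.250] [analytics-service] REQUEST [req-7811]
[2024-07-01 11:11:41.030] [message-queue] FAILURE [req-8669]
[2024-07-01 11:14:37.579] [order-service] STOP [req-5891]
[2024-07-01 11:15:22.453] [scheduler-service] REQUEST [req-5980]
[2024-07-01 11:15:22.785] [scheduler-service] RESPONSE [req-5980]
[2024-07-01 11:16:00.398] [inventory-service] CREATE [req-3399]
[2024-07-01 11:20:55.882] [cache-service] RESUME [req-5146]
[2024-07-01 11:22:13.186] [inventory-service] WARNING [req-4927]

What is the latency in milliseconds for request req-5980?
332

To calculate latency:

1. Find REQUEST with id req-5980: 2024-07-01 11:15:22.453
2. Find RESPONSE with id req-5980: 2024-07-01 11:15:22.785
3. Latency: 2024-07-01 11:15:22.785 - 2024-07-01 11:15:22.453 = 332ms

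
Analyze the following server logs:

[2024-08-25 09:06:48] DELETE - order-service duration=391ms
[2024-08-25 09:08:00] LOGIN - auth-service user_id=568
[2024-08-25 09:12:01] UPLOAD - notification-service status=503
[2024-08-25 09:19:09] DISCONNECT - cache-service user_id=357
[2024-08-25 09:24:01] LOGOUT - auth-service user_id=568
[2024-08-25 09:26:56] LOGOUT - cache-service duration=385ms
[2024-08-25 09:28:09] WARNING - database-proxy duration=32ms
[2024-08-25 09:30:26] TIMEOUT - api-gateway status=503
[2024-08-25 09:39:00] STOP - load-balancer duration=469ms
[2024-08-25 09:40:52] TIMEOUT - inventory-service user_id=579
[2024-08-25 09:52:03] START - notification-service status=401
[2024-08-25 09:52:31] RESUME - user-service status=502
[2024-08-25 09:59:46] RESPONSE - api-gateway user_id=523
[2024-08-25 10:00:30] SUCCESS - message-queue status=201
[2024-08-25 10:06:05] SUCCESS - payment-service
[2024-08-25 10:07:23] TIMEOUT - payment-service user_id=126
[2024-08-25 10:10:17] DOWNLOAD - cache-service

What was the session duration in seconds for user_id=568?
961

To calculate session duration:

1. Find LOGIN event for user_id=568: 2024-08-25 09:08:00
2. Find LOGOUT event for user_id=568: 2024-08-25 09:24:01
3. Session duration: 2024-08-25 09:24:01 - 2024-08-25 09:08:00 = 961 seconds (16 minutes)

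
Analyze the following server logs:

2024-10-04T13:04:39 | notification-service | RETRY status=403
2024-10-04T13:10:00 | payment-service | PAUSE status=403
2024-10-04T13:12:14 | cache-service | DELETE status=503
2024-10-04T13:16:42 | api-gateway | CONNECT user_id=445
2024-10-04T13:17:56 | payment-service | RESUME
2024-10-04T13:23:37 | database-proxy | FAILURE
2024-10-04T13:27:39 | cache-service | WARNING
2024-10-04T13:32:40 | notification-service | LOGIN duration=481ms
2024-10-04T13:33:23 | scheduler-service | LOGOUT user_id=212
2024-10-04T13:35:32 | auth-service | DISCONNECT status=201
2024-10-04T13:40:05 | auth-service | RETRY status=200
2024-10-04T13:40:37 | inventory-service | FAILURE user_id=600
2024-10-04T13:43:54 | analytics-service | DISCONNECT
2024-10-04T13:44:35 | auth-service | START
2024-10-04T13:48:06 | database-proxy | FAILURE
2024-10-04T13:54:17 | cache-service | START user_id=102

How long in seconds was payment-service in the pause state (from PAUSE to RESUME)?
476

To calculate state duration:

1. Find PAUSE event for payment-service: 2024-10-04T13:10:00
2. Find RESUME event for payment-service: 2024-10-04T13:17:56
3. Calculate duration: 2024-10-04T13:17:56 - 2024-10-04T13:10:00 = 476 seconds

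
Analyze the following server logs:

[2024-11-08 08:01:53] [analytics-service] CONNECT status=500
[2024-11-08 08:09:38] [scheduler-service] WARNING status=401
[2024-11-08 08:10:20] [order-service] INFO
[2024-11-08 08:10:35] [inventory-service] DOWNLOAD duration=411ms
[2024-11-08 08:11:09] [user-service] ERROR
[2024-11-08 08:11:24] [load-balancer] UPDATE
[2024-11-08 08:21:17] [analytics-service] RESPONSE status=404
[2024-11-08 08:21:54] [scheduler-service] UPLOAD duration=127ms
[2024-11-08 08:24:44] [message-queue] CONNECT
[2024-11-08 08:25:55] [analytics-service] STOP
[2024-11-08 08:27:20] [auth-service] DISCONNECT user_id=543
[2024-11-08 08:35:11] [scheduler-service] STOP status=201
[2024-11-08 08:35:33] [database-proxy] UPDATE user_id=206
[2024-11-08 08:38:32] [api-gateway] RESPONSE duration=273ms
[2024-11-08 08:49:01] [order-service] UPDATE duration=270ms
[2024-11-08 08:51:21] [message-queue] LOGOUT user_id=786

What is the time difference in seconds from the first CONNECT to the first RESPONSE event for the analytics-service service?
1164

To find the time between events:

1. Locate the first CONNECT event for analytics-service: 2024-11-08 08:01:53
2. Locate the first RESPONSE event for analytics-service: 2024-11-08 08:21:17
3. Calculate the difference: 2024-11-08 08:21:17 - 2024-11-08 08:01:53 = 1164 seconds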